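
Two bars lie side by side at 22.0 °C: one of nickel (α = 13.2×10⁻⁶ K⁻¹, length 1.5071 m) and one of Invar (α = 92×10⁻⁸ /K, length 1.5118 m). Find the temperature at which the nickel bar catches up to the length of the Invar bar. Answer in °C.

T = 276.0 °C

Equal length when α₁L₁ΔT − α₂L₂ΔT = L₂ − L₁ = 4.70×10⁻³ m
α₁L₁ = 1.989372×10⁻⁵, α₂L₂ = 1.390856×10⁻⁶ → Δ(αL) = 1.8502864×10⁻⁵ m/K
ΔT = 4.70×10⁻³ / 1.8502864×10⁻⁵ = 254.015 K, so T = 22.0 + 254.015 = 276.015 °C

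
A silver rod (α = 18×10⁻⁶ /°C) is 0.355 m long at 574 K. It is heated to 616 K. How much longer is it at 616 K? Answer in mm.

ΔL = 0.268 mm

|ΔT| = |616 − 574| = 42 K
ΔL = αL₀ΔT = (18×10⁻⁶)(0.355)(42) = 2.68×10⁻⁴ m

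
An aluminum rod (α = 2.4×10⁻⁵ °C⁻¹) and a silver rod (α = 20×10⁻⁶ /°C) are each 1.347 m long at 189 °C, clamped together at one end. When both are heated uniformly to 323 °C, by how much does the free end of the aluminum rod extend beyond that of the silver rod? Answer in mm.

ΔT = 134 K
aluminum: ΔL = 2.4×10⁻⁵ × 1.347 m × 134 = 4.3320×10⁻³ m = 4.3320 mm
silver: ΔL = 20×10⁻⁶ × 1.347 m × 134 = 3.6100×10⁻³ m = 3.6100 mm
difference = 4.3320 − 3.6100 = 0.722 mm

0.722 mm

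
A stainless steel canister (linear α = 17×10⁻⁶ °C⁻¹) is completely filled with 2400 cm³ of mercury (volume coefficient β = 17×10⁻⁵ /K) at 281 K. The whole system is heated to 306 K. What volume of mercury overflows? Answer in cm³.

The canister also expands: β_container ≈ 3α = 5.1×10⁻⁵ /K
Net overflow = V₀(β_liq − 3α_cont)ΔT
β − 3α = 1.70×10⁻⁴ − 5.1×10⁻⁵ = 1.19×10⁻⁴ /K; ΔT = 25 K
ΔV = 2400 × 1.19×10⁻⁴ × 25 = 7.14 cm³

7.14 cm³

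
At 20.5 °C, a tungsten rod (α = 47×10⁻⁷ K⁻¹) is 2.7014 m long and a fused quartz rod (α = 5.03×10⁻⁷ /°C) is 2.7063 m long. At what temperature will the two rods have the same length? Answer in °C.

T = 452.8 °C

Equal length when α₁L₁ΔT − α₂L₂ΔT = L₂ − L₁ = 4.90×10⁻³ m
α₁L₁ = 1.269658×10⁻⁵, α₂L₂ = 1.3612689×10⁻⁶ → Δ(αL) = 1.13353111×10⁻⁵ m/K
ΔT = 4.90×10⁻³ / 1.13353111×10⁻⁵ = 432.278 K, so T = 20.5 + 432.278 = 452.778 °C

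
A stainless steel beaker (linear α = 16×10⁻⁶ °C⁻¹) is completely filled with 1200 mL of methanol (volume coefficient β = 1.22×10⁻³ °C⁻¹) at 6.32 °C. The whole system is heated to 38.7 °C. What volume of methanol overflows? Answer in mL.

The beaker also expands: β_container ≈ 3α = 4.8×10⁻⁵ /K
Net overflow = V₀(β_liq − 3α_cont)ΔT
β − 3α = 1.22×10⁻³ − 4.8×10⁻⁵ = 1.172×10⁻³ /K; ΔT = 32.38 K
ΔV = 1200 × 1.172×10⁻³ × 32.38 = 45.5 mL

45.5 mL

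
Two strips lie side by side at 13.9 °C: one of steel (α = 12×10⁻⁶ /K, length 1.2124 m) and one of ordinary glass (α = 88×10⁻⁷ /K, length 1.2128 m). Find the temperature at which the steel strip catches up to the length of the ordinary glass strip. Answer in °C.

T = 117.1 °C

L₁(1 + α₁ΔT) = L₂(1 + α₂ΔT) ⇒ ΔT = (L₂ − L₁)/(α₁L₁ − α₂L₂)
L₂ − L₁ = 1.2128 − 1.2124 = 4.00×10⁻⁴ m
α₁L₁ − α₂L₂ = 12×10⁻⁶×1.2124 − 88×10⁻⁷×1.2128 = 3.87616×10⁻⁶ m/K
ΔT = 4.00×10⁻⁴ / 3.87616×10⁻⁶ = 103.195 K
T = 13.9 + 103.195 = 117.095 °C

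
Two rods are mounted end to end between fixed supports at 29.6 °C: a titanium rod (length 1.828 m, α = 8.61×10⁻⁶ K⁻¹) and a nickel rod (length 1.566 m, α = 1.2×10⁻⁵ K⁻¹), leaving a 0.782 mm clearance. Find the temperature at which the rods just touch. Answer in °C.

T = 52.2 °C

α₁L₁ = 1.573908×10⁻⁵ m/K, α₂L₂ = 1.8792×10⁻⁵ m/K → total 3.453108×10⁻⁵ m/K
ΔT = g/(α₁L₁+α₂L₂) = 7.82×10⁻⁴ / 3.453108×10⁻⁵ = 22.646 K
T = 29.6 + 22.646 = 52.246 °C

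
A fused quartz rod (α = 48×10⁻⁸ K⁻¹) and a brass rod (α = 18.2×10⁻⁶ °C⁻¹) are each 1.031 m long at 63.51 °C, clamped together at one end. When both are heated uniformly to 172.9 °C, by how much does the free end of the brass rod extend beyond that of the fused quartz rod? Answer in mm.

2.00 mm

ΔT = 109.39 K
fused quartz: ΔL = 48×10⁻⁸ × 1.031 m × 109.39 = 5.4135×10⁻⁵ m = 0.054135 mm
brass: ΔL = 18.2×10⁻⁶ × 1.031 m × 109.39 = 2.0526×10⁻³ m = 2.0526 mm
difference = 2.0526 − 0.054135 = 1.998465 mm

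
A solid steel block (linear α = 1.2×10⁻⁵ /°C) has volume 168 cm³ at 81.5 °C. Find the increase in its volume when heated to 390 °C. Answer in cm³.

ΔV = 1.87 cm³

Isotropic solid: β ≈ 3α = 3.6×10⁻⁵ /K; ΔT = 308.5 K
ΔV = 3αV₀ΔT = 3(1.2×10⁻⁵)(168)(308.5) = 1.87 cm³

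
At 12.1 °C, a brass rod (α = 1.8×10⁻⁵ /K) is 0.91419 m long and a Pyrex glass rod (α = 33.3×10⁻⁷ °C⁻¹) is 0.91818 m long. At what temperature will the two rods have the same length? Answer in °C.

T = 309.9 °C

Equal length when α₁L₁ΔT − α₂L₂ΔT = L₂ − L₁ = 3.99×10⁻³ m
α₁L₁ = 1.645542×10⁻⁵, α₂L₂ = 3.0575394×10⁻⁶ → Δ(αL) = 1.33978806×10⁻⁵ m/K
ΔT = 3.99×10⁻³ / 1.33978806×10⁻⁵ = 297.808 K, so T = 12.1 + 297.808 = 309.908 °C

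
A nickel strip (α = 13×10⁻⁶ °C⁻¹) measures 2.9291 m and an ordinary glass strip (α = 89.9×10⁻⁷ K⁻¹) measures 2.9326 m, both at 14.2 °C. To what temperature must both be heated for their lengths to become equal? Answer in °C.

Equal length when α₁L₁ΔT − α₂L₂ΔT = L₂ − L₁ = 3.50×10⁻³ m
α₁L₁ = 3.80783×10⁻⁵, α₂L₂ = 2.6364074×10⁻⁵ → Δ(αL) = 1.1714226×10⁻⁵ m/K
ΔT = 3.50×10⁻³ / 1.1714226×10⁻⁵ = 298.782 K, so T = 14.2 + 298.782 = 312.982 °C

T = 313.0 °C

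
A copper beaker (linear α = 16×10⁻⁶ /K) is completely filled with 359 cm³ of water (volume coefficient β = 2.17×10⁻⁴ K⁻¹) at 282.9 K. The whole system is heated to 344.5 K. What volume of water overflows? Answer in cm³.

3.74 cm³

The beaker also expands: β_container ≈ 3α = 4.8×10⁻⁵ /K
Net overflow = V₀(β_liq − 3α_cont)ΔT
β − 3α = 2.17×10⁻⁴ − 4.8×10⁻⁵ = 1.69×10⁻⁴ /K; ΔT = 61.6 K
ΔV = 359 × 1.69×10⁻⁴ × 61.6 = 3.74 cm³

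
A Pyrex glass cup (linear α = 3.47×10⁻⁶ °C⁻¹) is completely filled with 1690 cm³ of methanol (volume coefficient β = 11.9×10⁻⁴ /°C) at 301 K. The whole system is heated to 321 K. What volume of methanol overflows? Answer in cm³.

39.9 cm³

The cup also expands: β_container ≈ 3α = 1.041×10⁻⁵ /K
Net overflow = V₀(β_liq − 3α_cont)ΔT
β − 3α = 1.19×10⁻³ − 1.041×10⁻⁵ = 1.17959×10⁻³ /K; ΔT = 20 K
ΔV = 1690 × 1.17959×10⁻³ × 20 = 39.9 cm³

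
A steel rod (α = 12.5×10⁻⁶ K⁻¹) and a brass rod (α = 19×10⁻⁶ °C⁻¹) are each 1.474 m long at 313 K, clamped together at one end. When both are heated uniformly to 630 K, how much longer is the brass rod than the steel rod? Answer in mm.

ΔT = 317 K
steel: ΔL = 12.5×10⁻⁶ × 1.474 m × 317 = 5.8407×10⁻³ m = 5.8407 mm
brass: ΔL = 19×10⁻⁶ × 1.474 m × 317 = 8.8779×10⁻³ m = 8.8779 mm
difference = 8.8779 − 5.8407 = 3.0372 mm

3.04 mm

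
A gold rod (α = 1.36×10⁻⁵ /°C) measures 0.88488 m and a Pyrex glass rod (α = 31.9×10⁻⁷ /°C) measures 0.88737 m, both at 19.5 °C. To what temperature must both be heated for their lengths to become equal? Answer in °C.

L₁(1 + α₁ΔT) = L₂(1 + α₂ΔT) ⇒ ΔT = (L₂ − L₁)/(α₁L₁ − α₂L₂)
L₂ − L₁ = 0.88737 − 0.88488 = 2.49×10⁻³ m
α₁L₁ − α₂L₂ = 1.36×10⁻⁵×0.88488 − 31.9×10⁻⁷×0.88737 = 9.2036577×10⁻⁶ m/K
ΔT = 2.49×10⁻³ / 9.2036577×10⁻⁶ = 270.545 K
T = 19.5 + 270.545 = 290.045 °C

T = 290.0 °C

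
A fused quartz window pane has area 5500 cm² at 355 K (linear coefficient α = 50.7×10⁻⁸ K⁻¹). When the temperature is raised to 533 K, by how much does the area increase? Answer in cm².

ΔA = 0.993 cm²

Area coefficient ≈ 2α; |ΔT| = 178 K
ΔA = 2αA₀ΔT = 2(50.7×10⁻⁸)(5500)(178) = 0.993 cm²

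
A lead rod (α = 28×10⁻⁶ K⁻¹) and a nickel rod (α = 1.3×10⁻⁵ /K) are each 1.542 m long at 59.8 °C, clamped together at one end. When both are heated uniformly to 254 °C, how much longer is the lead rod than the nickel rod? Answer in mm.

ΔT = 194.2 K
lead: ΔL = 28×10⁻⁶ × 1.542 m × 194.2 = 8.3848×10⁻³ m = 8.3848 mm
nickel: ΔL = 1.3×10⁻⁵ × 1.542 m × 194.2 = 3.8929×10⁻³ m = 3.8929 mm
difference = 8.3848 − 3.8929 = 4.4919 mm

4.49 mm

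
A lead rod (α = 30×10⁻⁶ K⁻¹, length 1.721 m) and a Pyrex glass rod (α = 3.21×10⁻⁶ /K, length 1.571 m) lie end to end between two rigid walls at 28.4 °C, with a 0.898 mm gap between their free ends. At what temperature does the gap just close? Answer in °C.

T = 44.2 °C

α₁L₁ = 5.163×10⁻⁵ m/K, α₂L₂ = 5.04291×10⁻⁶ m/K → total 5.667291×10⁻⁵ m/K
ΔT = g/(α₁L₁+α₂L₂) = 8.98×10⁻⁴ / 5.667291×10⁻⁵ = 15.845 K
T = 28.4 + 15.845 = 44.245 °C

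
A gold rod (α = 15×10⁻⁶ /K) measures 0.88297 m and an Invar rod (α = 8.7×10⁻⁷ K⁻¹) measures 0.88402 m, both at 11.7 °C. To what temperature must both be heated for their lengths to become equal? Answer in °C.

L₁(1 + α₁ΔT) = L₂(1 + α₂ΔT) ⇒ ΔT = (L₂ − L₁)/(α₁L₁ − α₂L₂)
L₂ − L₁ = 0.88402 − 0.88297 = 1.05×10⁻³ m
α₁L₁ − α₂L₂ = 15×10⁻⁶×0.88297 − 8.7×10⁻⁷×0.88402 = 1.24754526×10⁻⁵ m/K
ΔT = 1.05×10⁻³ / 1.24754526×10⁻⁵ = 84.1653 K
T = 11.7 + 84.1653 = 95.8653 °C

T = 95.87 °C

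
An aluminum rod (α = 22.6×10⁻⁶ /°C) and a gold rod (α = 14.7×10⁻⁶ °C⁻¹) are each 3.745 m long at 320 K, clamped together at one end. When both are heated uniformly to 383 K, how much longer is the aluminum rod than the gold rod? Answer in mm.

ΔT = 63 K
aluminum: ΔL = 22.6×10⁻⁶ × 3.745 m × 63 = 5.3321×10⁻³ m = 5.3321 mm
gold: ΔL = 14.7×10⁻⁶ × 3.745 m × 63 = 3.4682×10⁻³ m = 3.4682 mm
difference = 5.3321 − 3.4682 = 1.8639 mm

1.86 mm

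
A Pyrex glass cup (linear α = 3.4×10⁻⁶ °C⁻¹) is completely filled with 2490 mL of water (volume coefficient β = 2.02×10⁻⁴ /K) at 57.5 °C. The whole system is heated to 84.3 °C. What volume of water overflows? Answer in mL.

The cup also expands: β_container ≈ 3α = 1.02×10⁻⁵ /K
Net overflow = V₀(β_liq − 3α_cont)ΔT
β − 3α = 2.02×10⁻⁴ − 1.02×10⁻⁵ = 1.918×10⁻⁴ /K; ΔT = 26.8 K
ΔV = 2490 × 1.918×10⁻⁴ × 26.8 = 12.8 mL

12.8 mL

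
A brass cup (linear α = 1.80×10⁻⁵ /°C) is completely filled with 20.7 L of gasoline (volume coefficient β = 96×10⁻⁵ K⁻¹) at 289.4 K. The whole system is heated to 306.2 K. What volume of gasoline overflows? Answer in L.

The cup also expands: β_container ≈ 3α = 5.4×10⁻⁵ /K
Net overflow = V₀(β_liq − 3α_cont)ΔT
β − 3α = 9.60×10⁻⁴ − 5.4×10⁻⁵ = 9.06×10⁻⁴ /K; ΔT = 16.8 K
ΔV = 20.7 × 9.06×10⁻⁴ × 16.8 = 0.315 L

0.315 L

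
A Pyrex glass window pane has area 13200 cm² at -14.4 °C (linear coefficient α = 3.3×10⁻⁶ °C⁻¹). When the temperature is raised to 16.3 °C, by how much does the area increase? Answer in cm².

Area coefficient ≈ 2α; |ΔT| = 30.7 K
ΔA = 2αA₀ΔT = 2(3.3×10⁻⁶)(13200)(30.7) = 2.67 cm²

ΔA = 2.67 cm²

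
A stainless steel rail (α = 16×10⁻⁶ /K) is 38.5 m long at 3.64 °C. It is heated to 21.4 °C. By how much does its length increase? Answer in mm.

ΔL = 10.9 mm

|ΔT| = |21.4 − 3.64| = 17.76 K
ΔL = αL₀ΔT = (16×10⁻⁶)(38.5)(17.76) = 1.09×10⁻² m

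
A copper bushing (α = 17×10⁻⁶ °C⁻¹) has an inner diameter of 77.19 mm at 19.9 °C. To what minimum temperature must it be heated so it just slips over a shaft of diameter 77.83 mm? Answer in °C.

T = 508 °C

Required Δd = 77.83 − 77.19 = 0.64 mm
Δd = αd₀ΔT ⇒ ΔT = Δd/(αd₀) = 0.64 / (17×10⁻⁶ × 77.19) = 487.72 K
T_min = 19.9 + 487.72 = 507.62 °C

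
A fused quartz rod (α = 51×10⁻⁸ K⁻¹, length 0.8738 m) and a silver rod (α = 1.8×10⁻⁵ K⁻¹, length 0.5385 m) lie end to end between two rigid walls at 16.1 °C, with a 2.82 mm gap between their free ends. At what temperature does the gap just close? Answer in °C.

T = 294 °C

Gap closes when ΔL₁ + ΔL₂ = 2.82 mm = 2.82×10⁻³ m
(α₁L₁ + α₂L₂)ΔT = g
α₁L₁ + α₂L₂ = 51×10⁻⁸×0.8738 + 1.8×10⁻⁵×0.5385 = 1.0138638×10⁻⁵ m/K
ΔT = 2.82×10⁻³ / 1.0138638×10⁻⁵ = 278.14 K
T = 16.1 + 278.14 = 294.24 °C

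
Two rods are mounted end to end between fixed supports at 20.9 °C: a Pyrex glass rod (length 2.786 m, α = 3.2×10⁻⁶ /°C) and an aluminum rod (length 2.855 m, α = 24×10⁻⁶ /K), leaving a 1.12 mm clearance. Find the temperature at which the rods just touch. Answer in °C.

T = 35.4 °C

Gap closes when ΔL₁ + ΔL₂ = 1.12 mm = 1.12×10⁻³ m
(α₁L₁ + α₂L₂)ΔT = g
α₁L₁ + α₂L₂ = 3.2×10⁻⁶×2.786 + 24×10⁻⁶×2.855 = 7.74352×10⁻⁵ m/K
ΔT = 1.12×10⁻³ / 7.74352×10⁻⁵ = 14.464 K
T = 20.9 + 14.464 = 35.364 °C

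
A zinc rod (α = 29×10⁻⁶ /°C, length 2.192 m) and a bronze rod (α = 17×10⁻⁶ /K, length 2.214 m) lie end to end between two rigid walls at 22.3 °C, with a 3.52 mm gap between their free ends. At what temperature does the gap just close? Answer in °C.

Gap closes when ΔL₁ + ΔL₂ = 3.52 mm = 3.52×10⁻³ m
(α₁L₁ + α₂L₂)ΔT = g
α₁L₁ + α₂L₂ = 29×10⁻⁶×2.192 + 17×10⁻⁶×2.214 = 1.01206×10⁻⁴ m/K
ΔT = 3.52×10⁻³ / 1.01206×10⁻⁴ = 34.781 K
T = 22.3 + 34.781 = 57.081 °C

T = 57.1 °C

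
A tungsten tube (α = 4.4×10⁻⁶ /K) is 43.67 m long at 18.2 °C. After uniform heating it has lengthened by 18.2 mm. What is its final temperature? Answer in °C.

T = 113 °C

ΔL = αL₀ΔT ⇒ ΔT = ΔL / (αL₀)
ΔT = 18.2×10⁻³ m / (4.4×10⁻⁶ × 43.67 m) = 94.72 K
T = 18.2 + 94.72 = 112.92 °C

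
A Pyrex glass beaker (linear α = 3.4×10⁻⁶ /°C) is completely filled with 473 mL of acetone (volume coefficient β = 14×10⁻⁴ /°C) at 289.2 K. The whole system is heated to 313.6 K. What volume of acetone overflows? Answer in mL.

The beaker also expands: β_container ≈ 3α = 1.02×10⁻⁵ /K
Net overflow = V₀(β_liq − 3α_cont)ΔT
β − 3α = 1.40×10⁻³ − 1.02×10⁻⁵ = 1.3898×10⁻³ /K; ΔT = 24.4 K
ΔV = 473 × 1.3898×10⁻³ × 24.4 = 16.0 mL

16.0 mL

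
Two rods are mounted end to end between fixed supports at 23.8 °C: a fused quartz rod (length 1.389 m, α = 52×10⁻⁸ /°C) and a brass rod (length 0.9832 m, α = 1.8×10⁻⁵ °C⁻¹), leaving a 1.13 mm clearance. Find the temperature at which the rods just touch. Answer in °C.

α₁L₁ = 7.2228×10⁻⁷ m/K, α₂L₂ = 1.76976×10⁻⁵ m/K → total 1.841988×10⁻⁵ m/K
ΔT = g/(α₁L₁+α₂L₂) = 1.13×10⁻³ / 1.841988×10⁻⁵ = 61.347 K
T = 23.8 + 61.347 = 85.147 °C

T = 85.1 °C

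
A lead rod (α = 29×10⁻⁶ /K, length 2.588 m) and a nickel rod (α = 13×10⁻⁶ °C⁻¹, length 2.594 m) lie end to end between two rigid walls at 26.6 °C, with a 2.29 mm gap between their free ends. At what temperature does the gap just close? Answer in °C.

T = 47.7 °C

α₁L₁ = 7.5052×10⁻⁵ m/K, α₂L₂ = 3.3722×10⁻⁵ m/K → total 1.08774×10⁻⁴ m/K
ΔT = g/(α₁L₁+α₂L₂) = 2.29×10⁻³ / 1.08774×10⁻⁴ = 21.053 K
T = 26.6 + 21.053 = 47.653 °C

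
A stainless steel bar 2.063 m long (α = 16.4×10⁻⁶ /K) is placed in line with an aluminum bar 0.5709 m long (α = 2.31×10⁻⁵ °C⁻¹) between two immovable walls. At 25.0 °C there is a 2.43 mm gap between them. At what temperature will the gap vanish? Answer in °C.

α₁L₁ = 3.38332×10⁻⁵ m/K, α₂L₂ = 1.318779×10⁻⁵ m/K → total 4.702099×10⁻⁵ m/K
ΔT = g/(α₁L₁+α₂L₂) = 2.43×10⁻³ / 4.702099×10⁻⁵ = 51.679 K
T = 25.0 + 51.679 = 76.679 °C

T = 76.7 °C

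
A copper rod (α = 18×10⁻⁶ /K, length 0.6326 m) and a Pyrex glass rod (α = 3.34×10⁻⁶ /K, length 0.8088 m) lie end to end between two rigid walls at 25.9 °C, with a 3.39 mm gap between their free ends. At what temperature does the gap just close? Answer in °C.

Gap closes when ΔL₁ + ΔL₂ = 3.39 mm = 3.39×10⁻³ m
(α₁L₁ + α₂L₂)ΔT = g
α₁L₁ + α₂L₂ = 18×10⁻⁶×0.6326 + 3.34×10⁻⁶×0.8088 = 1.4088192×10⁻⁵ m/K
ΔT = 3.39×10⁻³ / 1.4088192×10⁻⁵ = 240.63 K
T = 25.9 + 240.63 = 266.53 °C

T = 267 °C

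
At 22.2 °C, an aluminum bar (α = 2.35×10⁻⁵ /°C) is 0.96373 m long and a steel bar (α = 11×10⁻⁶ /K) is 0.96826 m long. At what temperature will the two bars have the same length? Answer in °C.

L₁(1 + α₁ΔT) = L₂(1 + α₂ΔT) ⇒ ΔT = (L₂ − L₁)/(α₁L₁ − α₂L₂)
L₂ − L₁ = 0.96826 − 0.96373 = 4.53×10⁻³ m
α₁L₁ − α₂L₂ = 2.35×10⁻⁵×0.96373 − 11×10⁻⁶×0.96826 = 1.1996795×10⁻⁵ m/K
ΔT = 4.53×10⁻³ / 1.1996795×10⁻⁵ = 377.601 K
T = 22.2 + 377.601 = 399.801 °C

T = 399.8 °C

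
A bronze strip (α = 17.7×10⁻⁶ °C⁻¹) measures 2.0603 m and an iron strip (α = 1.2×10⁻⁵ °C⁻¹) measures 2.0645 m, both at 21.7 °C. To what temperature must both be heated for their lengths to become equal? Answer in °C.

Equal length when α₁L₁ΔT − α₂L₂ΔT = L₂ − L₁ = 4.20×10⁻³ m
α₁L₁ = 3.646731×10⁻⁵, α₂L₂ = 2.4774×10⁻⁵ → Δ(αL) = 1.169331×10⁻⁵ m/K
ΔT = 4.20×10⁻³ / 1.169331×10⁻⁵ = 359.180 K, so T = 21.7 + 359.180 = 380.880 °C

T = 380.9 °C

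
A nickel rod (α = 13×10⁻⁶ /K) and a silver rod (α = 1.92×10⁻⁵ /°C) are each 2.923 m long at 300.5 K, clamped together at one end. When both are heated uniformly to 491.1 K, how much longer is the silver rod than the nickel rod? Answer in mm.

3.45 mm

ΔT = 190.6 K
nickel: ΔL = 13×10⁻⁶ × 2.923 m × 190.6 = 7.2426×10⁻³ m = 7.2426 mm
silver: ΔL = 1.92×10⁻⁵ × 2.923 m × 190.6 = 1.0697×10⁻² m = 10.697 mm
difference = 10.697 − 7.2426 = 3.4544 mm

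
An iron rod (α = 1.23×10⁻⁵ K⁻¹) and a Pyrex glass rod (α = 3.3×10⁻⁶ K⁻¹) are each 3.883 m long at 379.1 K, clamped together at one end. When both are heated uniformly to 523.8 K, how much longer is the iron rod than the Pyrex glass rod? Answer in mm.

ΔT = 144.7 K
iron: ΔL = 1.23×10⁻⁵ × 3.883 m × 144.7 = 6.9110×10⁻³ m = 6.9110 mm
Pyrex glass: ΔL = 3.3×10⁻⁶ × 3.883 m × 144.7 = 1.8542×10⁻³ m = 1.8542 mm
difference = 6.9110 − 1.8542 = 5.0568 mm

5.06 mm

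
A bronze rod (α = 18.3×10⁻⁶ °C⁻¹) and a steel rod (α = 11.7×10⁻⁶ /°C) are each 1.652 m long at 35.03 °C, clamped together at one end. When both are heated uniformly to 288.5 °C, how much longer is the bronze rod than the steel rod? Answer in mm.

ΔT = 253.47 K
bronze: ΔL = 18.3×10⁻⁶ × 1.652 m × 253.47 = 7.6628×10⁻³ m = 7.6628 mm
steel: ΔL = 11.7×10⁻⁶ × 1.652 m × 253.47 = 4.8992×10⁻³ m = 4.8992 mm
difference = 7.6628 − 4.8992 = 2.7636 mm

2.76 mm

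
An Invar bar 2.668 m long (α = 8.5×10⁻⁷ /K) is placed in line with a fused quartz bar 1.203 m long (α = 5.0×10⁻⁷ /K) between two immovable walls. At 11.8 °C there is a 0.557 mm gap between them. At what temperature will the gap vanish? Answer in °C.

T = 206 °C

Gap closes when ΔL₁ + ΔL₂ = 0.557 mm = 5.57×10⁻⁴ m
(α₁L₁ + α₂L₂)ΔT = g
α₁L₁ + α₂L₂ = 8.5×10⁻⁷×2.668 + 5.0×10⁻⁷×1.203 = 2.8693×10⁻⁶ m/K
ΔT = 5.57×10⁻⁴ / 2.8693×10⁻⁶ = 194.12 K
T = 11.8 + 194.12 = 205.92 °C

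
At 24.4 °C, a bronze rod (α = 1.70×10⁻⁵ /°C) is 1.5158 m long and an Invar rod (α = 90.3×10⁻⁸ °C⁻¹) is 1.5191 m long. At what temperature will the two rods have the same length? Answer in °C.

T = 159.7 °C

L₁(1 + α₁ΔT) = L₂(1 + α₂ΔT) ⇒ ΔT = (L₂ − L₁)/(α₁L₁ − α₂L₂)
L₂ − L₁ = 1.5191 − 1.5158 = 3.30×10⁻³ m
α₁L₁ − α₂L₂ = 1.70×10⁻⁵×1.5158 − 90.3×10⁻⁸×1.5191 = 2.43968527×10⁻⁵ m/K
ΔT = 3.30×10⁻³ / 2.43968527×10⁻⁵ = 135.263 K
T = 24.4 + 135.263 = 159.663 °C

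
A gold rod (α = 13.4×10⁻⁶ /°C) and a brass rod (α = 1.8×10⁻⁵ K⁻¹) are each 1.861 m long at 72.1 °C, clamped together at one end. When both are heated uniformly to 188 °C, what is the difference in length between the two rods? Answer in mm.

ΔT = 115.9 K
gold: ΔL = 13.4×10⁻⁶ × 1.861 m × 115.9 = 2.8902×10⁻³ m = 2.8902 mm
brass: ΔL = 1.8×10⁻⁵ × 1.861 m × 115.9 = 3.8824×10⁻³ m = 3.8824 mm
difference = 3.8824 − 2.8902 = 0.9922 mm

0.992 mm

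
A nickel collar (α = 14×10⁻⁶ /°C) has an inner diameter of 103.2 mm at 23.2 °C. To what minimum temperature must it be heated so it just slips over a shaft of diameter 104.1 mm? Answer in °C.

Required Δd = 104.1 − 103.2 = 0.9 mm
Δd = αd₀ΔT ⇒ ΔT = Δd/(αd₀) = 0.9 / (14×10⁻⁶ × 103.2) = 622.92 K
T_min = 23.2 + 622.92 = 646.12 °C

T = 646 °C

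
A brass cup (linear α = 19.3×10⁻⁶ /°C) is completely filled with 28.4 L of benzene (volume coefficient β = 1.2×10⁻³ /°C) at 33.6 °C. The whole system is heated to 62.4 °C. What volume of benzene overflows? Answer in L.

0.934 L

The cup also expands: β_container ≈ 3α = 5.79×10⁻⁵ /K
Net overflow = V₀(β_liq − 3α_cont)ΔT
β − 3α = 1.20×10⁻³ − 5.79×10⁻⁵ = 1.1421×10⁻³ /K; ΔT = 28.8 K
ΔV = 28.4 × 1.1421×10⁻³ × 28.8 = 0.934 L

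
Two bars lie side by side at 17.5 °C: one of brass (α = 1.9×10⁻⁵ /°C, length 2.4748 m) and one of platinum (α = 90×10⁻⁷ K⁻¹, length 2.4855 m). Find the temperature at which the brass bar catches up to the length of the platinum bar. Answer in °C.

L₁(1 + α₁ΔT) = L₂(1 + α₂ΔT) ⇒ ΔT = (L₂ − L₁)/(α₁L₁ − α₂L₂)
L₂ − L₁ = 2.4855 − 2.4748 = 1.07×10⁻² m
α₁L₁ − α₂L₂ = 1.9×10⁻⁵×2.4748 − 90×10⁻⁷×2.4855 = 2.46517×10⁻⁵ m/K
ΔT = 1.07×10⁻² / 2.46517×10⁻⁵ = 434.047 K
T = 17.5 + 434.047 = 451.547 °C

T = 451.5 °C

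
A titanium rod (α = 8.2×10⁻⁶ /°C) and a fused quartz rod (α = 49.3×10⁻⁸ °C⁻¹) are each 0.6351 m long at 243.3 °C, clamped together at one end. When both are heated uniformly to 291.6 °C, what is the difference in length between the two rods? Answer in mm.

ΔT = 48.3 K
titanium: ΔL = 8.2×10⁻⁶ × 0.6351 m × 48.3 = 2.5154×10⁻⁴ m = 0.25154 mm
fused quartz: ΔL = 49.3×10⁻⁸ × 0.6351 m × 48.3 = 1.5123×10⁻⁵ m = 0.015123 mm
difference = 0.25154 − 0.015123 = 0.236417 mm

0.236 mm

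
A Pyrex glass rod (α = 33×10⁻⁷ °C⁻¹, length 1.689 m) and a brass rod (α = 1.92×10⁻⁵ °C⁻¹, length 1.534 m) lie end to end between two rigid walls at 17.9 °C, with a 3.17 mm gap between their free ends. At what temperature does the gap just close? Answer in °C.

T = 108 °C

Gap closes when ΔL₁ + ΔL₂ = 3.17 mm = 3.17×10⁻³ m
(α₁L₁ + α₂L₂)ΔT = g
α₁L₁ + α₂L₂ = 33×10⁻⁷×1.689 + 1.92×10⁻⁵×1.534 = 3.50265×10⁻⁵ m/K
ΔT = 3.17×10⁻³ / 3.50265×10⁻⁵ = 90.50 K
T = 17.9 + 90.50 = 108.40 °C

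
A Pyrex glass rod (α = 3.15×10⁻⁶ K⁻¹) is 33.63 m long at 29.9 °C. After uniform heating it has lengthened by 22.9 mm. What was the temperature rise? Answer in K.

ΔL = αL₀ΔT ⇒ ΔT = ΔL / (αL₀)
ΔT = 22.9×10⁻³ m / (3.15×10⁻⁶ × 33.63 m) = 216.17 K

ΔT = 216 K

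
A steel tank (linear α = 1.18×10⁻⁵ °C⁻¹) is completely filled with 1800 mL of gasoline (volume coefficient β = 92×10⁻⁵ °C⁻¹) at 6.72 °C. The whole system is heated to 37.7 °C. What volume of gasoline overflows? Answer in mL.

49.3 mL

The tank also expands: β_container ≈ 3α = 3.54×10⁻⁵ /K
Net overflow = V₀(β_liq − 3α_cont)ΔT
β − 3α = 9.20×10⁻⁴ − 3.54×10⁻⁵ = 8.846×10⁻⁴ /K; ΔT = 30.98 K
ΔV = 1800 × 8.846×10⁻⁴ × 30.98 = 49.3 mL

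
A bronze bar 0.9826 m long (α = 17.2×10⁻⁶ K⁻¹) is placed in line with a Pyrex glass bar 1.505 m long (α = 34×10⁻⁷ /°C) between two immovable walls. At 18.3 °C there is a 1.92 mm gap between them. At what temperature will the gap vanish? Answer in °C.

Gap closes when ΔL₁ + ΔL₂ = 1.92 mm = 1.92×10⁻³ m
(α₁L₁ + α₂L₂)ΔT = g
α₁L₁ + α₂L₂ = 17.2×10⁻⁶×0.9826 + 34×10⁻⁷×1.505 = 2.201772×10⁻⁵ m/K
ΔT = 1.92×10⁻³ / 2.201772×10⁻⁵ = 87.20 K
T = 18.3 + 87.20 = 105.50 °C

T = 106 °C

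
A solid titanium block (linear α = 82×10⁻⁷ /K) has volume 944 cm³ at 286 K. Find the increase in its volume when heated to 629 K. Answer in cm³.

Isotropic solid: β ≈ 3α = 2.5×10⁻⁵ /K; ΔT = 343 K
ΔV = 3αV₀ΔT = 3(82×10⁻⁷)(944)(343) = 7.97 cm³

ΔV = 7.97 cm³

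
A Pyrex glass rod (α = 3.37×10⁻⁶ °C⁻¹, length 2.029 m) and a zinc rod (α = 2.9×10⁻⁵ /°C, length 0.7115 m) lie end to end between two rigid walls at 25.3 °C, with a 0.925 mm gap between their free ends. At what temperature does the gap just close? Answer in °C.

α₁L₁ = 6.83773×10⁻⁶ m/K, α₂L₂ = 2.06335×10⁻⁵ m/K → total 2.747123×10⁻⁵ m/K
ΔT = g/(α₁L₁+α₂L₂) = 9.25×10⁻⁴ / 2.747123×10⁻⁵ = 33.672 K
T = 25.3 + 33.672 = 58.972 °C

T = 59.0 °C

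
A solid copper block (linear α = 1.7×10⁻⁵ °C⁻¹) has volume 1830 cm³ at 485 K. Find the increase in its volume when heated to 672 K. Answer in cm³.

Isotropic solid: β ≈ 3α = 5.1×10⁻⁵ /K; ΔT = 187 K
ΔV = 3αV₀ΔT = 3(1.7×10⁻⁵)(1830)(187) = 17.5 cm³

ΔV = 17.5 cm³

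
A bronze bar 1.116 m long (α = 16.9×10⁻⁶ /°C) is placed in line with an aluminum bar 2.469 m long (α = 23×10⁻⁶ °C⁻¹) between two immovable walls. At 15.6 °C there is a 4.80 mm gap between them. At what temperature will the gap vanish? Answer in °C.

Gap closes when ΔL₁ + ΔL₂ = 4.80 mm = 4.80×10⁻³ m
(α₁L₁ + α₂L₂)ΔT = g
α₁L₁ + α₂L₂ = 16.9×10⁻⁶×1.116 + 23×10⁻⁶×2.469 = 7.56474×10⁻⁵ m/K
ΔT = 4.80×10⁻³ / 7.56474×10⁻⁵ = 63.452 K
T = 15.6 + 63.452 = 79.052 °C

T = 79.1 °C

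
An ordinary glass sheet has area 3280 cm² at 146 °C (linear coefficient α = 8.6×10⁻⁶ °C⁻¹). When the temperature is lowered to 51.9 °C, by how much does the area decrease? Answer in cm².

Area coefficient ≈ 2α; |ΔT| = 94.1 K
ΔA = 2αA₀ΔT = 2(8.6×10⁻⁶)(3280)(94.1) = 5.31 cm²

ΔA = 5.31 cm²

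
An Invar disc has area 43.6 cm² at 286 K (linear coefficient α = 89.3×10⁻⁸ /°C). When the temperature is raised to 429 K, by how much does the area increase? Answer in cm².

Area coefficient ≈ 2α; |ΔT| = 143 K
ΔA = 2αA₀ΔT = 2(89.3×10⁻⁸)(43.6)(143) = 0.0111 cm²

ΔA = 0.0111 cm²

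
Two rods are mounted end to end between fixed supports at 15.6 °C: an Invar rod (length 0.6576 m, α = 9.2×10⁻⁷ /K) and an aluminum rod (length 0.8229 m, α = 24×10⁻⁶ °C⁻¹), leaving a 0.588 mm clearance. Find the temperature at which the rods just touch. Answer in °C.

α₁L₁ = 6.04992×10⁻⁷ m/K, α₂L₂ = 1.97496×10⁻⁵ m/K → total 2.0354592×10⁻⁵ m/K
ΔT = g/(α₁L₁+α₂L₂) = 5.88×10⁻⁴ / 2.0354592×10⁻⁵ = 28.888 K
T = 15.6 + 28.888 = 44.488 °C

T = 44.5 °C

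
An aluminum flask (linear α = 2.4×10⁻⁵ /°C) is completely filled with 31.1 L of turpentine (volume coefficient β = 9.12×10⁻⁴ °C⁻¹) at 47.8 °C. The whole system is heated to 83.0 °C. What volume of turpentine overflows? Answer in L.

The flask also expands: β_container ≈ 3α = 7.2×10⁻⁵ /K
Net overflow = V₀(β_liq − 3α_cont)ΔT
β − 3α = 9.12×10⁻⁴ − 7.2×10⁻⁵ = 8.40×10⁻⁴ /K; ΔT = 35.2 K
ΔV = 31.1 × 8.40×10⁻⁴ × 35.2 = 0.920 L

0.920 L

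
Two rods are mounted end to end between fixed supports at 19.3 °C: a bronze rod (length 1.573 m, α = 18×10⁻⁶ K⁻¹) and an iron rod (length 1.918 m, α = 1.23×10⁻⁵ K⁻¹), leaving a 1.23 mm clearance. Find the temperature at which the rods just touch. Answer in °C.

T = 43.0 °C

α₁L₁ = 2.8314×10⁻⁵ m/K, α₂L₂ = 2.35914×10⁻⁵ m/K → total 5.19054×10⁻⁵ m/K
ΔT = g/(α₁L₁+α₂L₂) = 1.23×10⁻³ / 5.19054×10⁻⁵ = 23.697 K
T = 19.3 + 23.697 = 42.997 °C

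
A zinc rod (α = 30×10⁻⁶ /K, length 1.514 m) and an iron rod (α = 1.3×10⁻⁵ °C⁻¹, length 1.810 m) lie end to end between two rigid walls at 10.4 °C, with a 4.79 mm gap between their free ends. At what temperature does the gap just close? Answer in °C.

α₁L₁ = 4.542×10⁻⁵ m/K, α₂L₂ = 2.353×10⁻⁵ m/K → total 6.895×10⁻⁵ m/K
ΔT = g/(α₁L₁+α₂L₂) = 4.79×10⁻³ / 6.895×10⁻⁵ = 69.471 K
T = 10.4 + 69.471 = 79.871 °C

T = 79.9 °C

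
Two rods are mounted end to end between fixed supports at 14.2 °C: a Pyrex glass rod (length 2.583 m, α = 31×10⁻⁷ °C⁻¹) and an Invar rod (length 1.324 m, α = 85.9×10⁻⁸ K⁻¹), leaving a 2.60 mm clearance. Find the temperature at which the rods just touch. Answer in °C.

Gap closes when ΔL₁ + ΔL₂ = 2.60 mm = 2.60×10⁻³ m
(α₁L₁ + α₂L₂)ΔT = g
α₁L₁ + α₂L₂ = 31×10⁻⁷×2.583 + 85.9×10⁻⁸×1.324 = 9.144616×10⁻⁶ m/K
ΔT = 2.60×10⁻³ / 9.144616×10⁻⁶ = 284.32 K
T = 14.2 + 284.32 = 298.52 °C

T = 299 °C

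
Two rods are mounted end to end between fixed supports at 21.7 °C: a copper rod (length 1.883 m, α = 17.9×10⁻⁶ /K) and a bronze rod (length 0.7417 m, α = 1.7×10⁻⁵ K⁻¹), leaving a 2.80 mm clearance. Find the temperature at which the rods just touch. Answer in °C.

T = 82.2 °C

α₁L₁ = 3.37057×10⁻⁵ m/K, α₂L₂ = 1.26089×10⁻⁵ m/K → total 4.63146×10⁻⁵ m/K
ΔT = g/(α₁L₁+α₂L₂) = 2.80×10⁻³ / 4.63146×10⁻⁵ = 60.456 K
T = 21.7 + 60.456 = 82.156 °C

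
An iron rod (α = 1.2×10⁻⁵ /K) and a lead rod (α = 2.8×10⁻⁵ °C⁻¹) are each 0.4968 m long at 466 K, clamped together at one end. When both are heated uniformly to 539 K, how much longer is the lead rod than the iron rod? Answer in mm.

0.580 mm

ΔT = 73 K
iron: ΔL = 1.2×10⁻⁵ × 0.4968 m × 73 = 4.3520×10⁻⁴ m = 0.43520 mm
lead: ΔL = 2.8×10⁻⁵ × 0.4968 m × 73 = 1.0155×10⁻³ m = 1.0155 mm
difference = 1.0155 − 0.43520 = 0.5803 mm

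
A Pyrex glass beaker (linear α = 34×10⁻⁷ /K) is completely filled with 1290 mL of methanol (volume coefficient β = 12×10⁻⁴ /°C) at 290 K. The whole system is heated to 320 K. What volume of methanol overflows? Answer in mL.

The beaker also expands: β_container ≈ 3α = 1.02×10⁻⁵ /K
Net overflow = V₀(β_liq − 3α_cont)ΔT
β − 3α = 1.20×10⁻³ − 1.02×10⁻⁵ = 1.1898×10⁻³ /K; ΔT = 30 K
ΔV = 1290 × 1.1898×10⁻³ × 30 = 46.0 mL

46.0 mL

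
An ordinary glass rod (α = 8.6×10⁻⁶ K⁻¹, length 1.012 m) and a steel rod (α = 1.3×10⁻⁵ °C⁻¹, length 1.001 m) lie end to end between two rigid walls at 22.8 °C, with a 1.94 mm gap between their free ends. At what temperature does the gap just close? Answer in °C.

T = 112 °C

Gap closes when ΔL₁ + ΔL₂ = 1.94 mm = 1.94×10⁻³ m
(α₁L₁ + α₂L₂)ΔT = g
α₁L₁ + α₂L₂ = 8.6×10⁻⁶×1.012 + 1.3×10⁻⁵×1.001 = 2.17162×10⁻⁵ m/K
ΔT = 1.94×10⁻³ / 2.17162×10⁻⁵ = 89.33 K
T = 22.8 + 89.33 = 112.13 °C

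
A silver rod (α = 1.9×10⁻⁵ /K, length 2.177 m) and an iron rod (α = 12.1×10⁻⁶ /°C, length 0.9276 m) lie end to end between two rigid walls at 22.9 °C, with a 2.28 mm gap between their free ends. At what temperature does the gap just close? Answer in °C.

T = 66.3 °C

α₁L₁ = 4.1363×10⁻⁵ m/K, α₂L₂ = 1.122396×10⁻⁵ m/K → total 5.258696×10⁻⁵ m/K
ΔT = g/(α₁L₁+α₂L₂) = 2.28×10⁻³ / 5.258696×10⁻⁵ = 43.357 K
T = 22.9 + 43.357 = 66.257 °C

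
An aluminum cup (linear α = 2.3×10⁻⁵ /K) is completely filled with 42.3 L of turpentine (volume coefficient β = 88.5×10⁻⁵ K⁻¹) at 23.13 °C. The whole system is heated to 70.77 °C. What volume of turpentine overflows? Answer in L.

1.64 L

The cup also expands: β_container ≈ 3α = 6.9×10⁻⁵ /K
Net overflow = V₀(β_liq − 3α_cont)ΔT
β − 3α = 8.85×10⁻⁴ − 6.9×10⁻⁵ = 8.16×10⁻⁴ /K; ΔT = 47.64 K
ΔV = 42.3 × 8.16×10⁻⁴ × 47.64 = 1.64 L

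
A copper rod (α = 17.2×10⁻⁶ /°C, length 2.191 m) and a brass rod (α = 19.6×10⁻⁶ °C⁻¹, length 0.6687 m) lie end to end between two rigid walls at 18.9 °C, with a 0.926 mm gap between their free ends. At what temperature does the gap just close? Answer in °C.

α₁L₁ = 3.76852×10⁻⁵ m/K, α₂L₂ = 1.310652×10⁻⁵ m/K → total 5.079172×10⁻⁵ m/K
ΔT = g/(α₁L₁+α₂L₂) = 9.26×10⁻⁴ / 5.079172×10⁻⁵ = 18.231 K
T = 18.9 + 18.231 = 37.131 °C

T = 37.1 °C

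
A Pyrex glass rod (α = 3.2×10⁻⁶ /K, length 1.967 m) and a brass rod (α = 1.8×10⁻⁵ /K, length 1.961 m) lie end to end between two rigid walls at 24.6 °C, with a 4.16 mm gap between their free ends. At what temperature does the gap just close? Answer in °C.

T = 125 °C

α₁L₁ = 6.2944×10⁻⁶ m/K, α₂L₂ = 3.5298×10⁻⁵ m/K → total 4.15924×10⁻⁵ m/K
ΔT = g/(α₁L₁+α₂L₂) = 4.16×10⁻³ / 4.15924×10⁻⁵ = 100.02 K
T = 24.6 + 100.02 = 124.62 °C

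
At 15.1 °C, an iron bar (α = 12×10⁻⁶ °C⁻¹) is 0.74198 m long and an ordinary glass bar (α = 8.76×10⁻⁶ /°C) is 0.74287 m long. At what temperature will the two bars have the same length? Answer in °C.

T = 386.5 °C

L₁(1 + α₁ΔT) = L₂(1 + α₂ΔT) ⇒ ΔT = (L₂ − L₁)/(α₁L₁ − α₂L₂)
L₂ − L₁ = 0.74287 − 0.74198 = 8.90×10⁻⁴ m
α₁L₁ − α₂L₂ = 12×10⁻⁶×0.74198 − 8.76×10⁻⁶×0.74287 = 2.3962188×10⁻⁶ m/K
ΔT = 8.90×10⁻⁴ / 2.3962188×10⁻⁶ = 371.419 K
T = 15.1 + 371.419 = 386.519 °C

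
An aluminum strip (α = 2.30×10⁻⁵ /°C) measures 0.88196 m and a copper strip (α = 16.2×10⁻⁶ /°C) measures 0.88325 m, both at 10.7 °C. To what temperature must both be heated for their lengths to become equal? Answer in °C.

L₁(1 + α₁ΔT) = L₂(1 + α₂ΔT) ⇒ ΔT = (L₂ − L₁)/(α₁L₁ − α₂L₂)
L₂ − L₁ = 0.88325 − 0.88196 = 1.29×10⁻³ m
α₁L₁ − α₂L₂ = 2.30×10⁻⁵×0.88196 − 16.2×10⁻⁶×0.88325 = 5.97643×10⁻⁶ m/K
ΔT = 1.29×10⁻³ / 5.97643×10⁻⁶ = 215.848 K
T = 10.7 + 215.848 = 226.548 °C

T = 226.5 °C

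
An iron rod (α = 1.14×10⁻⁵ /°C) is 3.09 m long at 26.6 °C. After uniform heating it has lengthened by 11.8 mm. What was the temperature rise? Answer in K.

ΔL = αL₀ΔT ⇒ ΔT = ΔL / (αL₀)
ΔT = 11.8×10⁻³ m / (1.14×10⁻⁵ × 3.09 m) = 334.98 K

ΔT = 335 K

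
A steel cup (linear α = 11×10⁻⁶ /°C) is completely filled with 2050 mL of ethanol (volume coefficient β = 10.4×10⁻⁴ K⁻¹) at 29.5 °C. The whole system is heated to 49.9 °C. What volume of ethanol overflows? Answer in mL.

42.1 mL

The cup also expands: β_container ≈ 3α = 3.3×10⁻⁵ /K
Net overflow = V₀(β_liq − 3α_cont)ΔT
β − 3α = 1.04×10⁻³ − 3.3×10⁻⁵ = 1.007×10⁻³ /K; ΔT = 20.4 K
ΔV = 2050 × 1.007×10⁻³ × 20.4 = 42.1 mL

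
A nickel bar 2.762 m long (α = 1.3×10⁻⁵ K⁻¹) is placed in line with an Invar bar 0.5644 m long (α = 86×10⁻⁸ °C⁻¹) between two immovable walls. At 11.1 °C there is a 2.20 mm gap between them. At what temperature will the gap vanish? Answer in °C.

T = 71.6 °C

α₁L₁ = 3.5906×10⁻⁵ m/K, α₂L₂ = 4.85384×10⁻⁷ m/K → total 3.6391384×10⁻⁵ m/K
ΔT = g/(α₁L₁+α₂L₂) = 2.20×10⁻³ / 3.6391384×10⁻⁵ = 60.454 K
T = 11.1 + 60.454 = 71.554 °C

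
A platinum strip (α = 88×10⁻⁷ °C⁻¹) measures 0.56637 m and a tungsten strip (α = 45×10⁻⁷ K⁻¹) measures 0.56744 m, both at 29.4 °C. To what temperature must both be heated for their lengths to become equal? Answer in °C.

T = 469.6 °C

Equal length when α₁L₁ΔT − α₂L₂ΔT = L₂ − L₁ = 1.07×10⁻³ m
α₁L₁ = 4.984056×10⁻⁶, α₂L₂ = 2.55348×10⁻⁶ → Δ(αL) = 2.430576×10⁻⁶ m/K
ΔT = 1.07×10⁻³ / 2.430576×10⁻⁶ = 440.225 K, so T = 29.4 + 440.225 = 469.625 °C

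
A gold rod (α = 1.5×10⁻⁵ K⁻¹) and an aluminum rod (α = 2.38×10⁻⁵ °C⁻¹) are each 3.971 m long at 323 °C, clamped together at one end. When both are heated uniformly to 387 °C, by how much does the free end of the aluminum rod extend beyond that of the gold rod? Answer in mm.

ΔT = 64 K
gold: ΔL = 1.5×10⁻⁵ × 3.971 m × 64 = 3.8122×10⁻³ m = 3.8122 mm
aluminum: ΔL = 2.38×10⁻⁵ × 3.971 m × 64 = 6.0486×10⁻³ m = 6.0486 mm
difference = 6.0486 − 3.8122 = 2.2364 mm

2.24 mm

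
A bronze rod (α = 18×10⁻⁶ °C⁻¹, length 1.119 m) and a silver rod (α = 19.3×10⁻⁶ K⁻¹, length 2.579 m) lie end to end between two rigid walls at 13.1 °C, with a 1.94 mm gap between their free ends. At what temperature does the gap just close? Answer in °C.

T = 40.8 °C

α₁L₁ = 2.0142×10⁻⁵ m/K, α₂L₂ = 4.97747×10⁻⁵ m/K → total 6.99167×10⁻⁵ m/K
ΔT = g/(α₁L₁+α₂L₂) = 1.94×10⁻³ / 6.99167×10⁻⁵ = 27.747 K
T = 13.1 + 27.747 = 40.847 °C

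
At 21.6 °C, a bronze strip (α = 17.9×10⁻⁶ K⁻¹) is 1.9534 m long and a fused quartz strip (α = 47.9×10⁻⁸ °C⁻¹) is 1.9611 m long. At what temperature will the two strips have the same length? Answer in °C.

T = 247.9 °C

Equal length when α₁L₁ΔT − α₂L₂ΔT = L₂ − L₁ = 7.70×10⁻³ m
α₁L₁ = 3.496586×10⁻⁵, α₂L₂ = 9.393669×10⁻⁷ → Δ(αL) = 3.40264931×10⁻⁵ m/K
ΔT = 7.70×10⁻³ / 3.40264931×10⁻⁵ = 226.294 K, so T = 21.6 + 226.294 = 247.894 °C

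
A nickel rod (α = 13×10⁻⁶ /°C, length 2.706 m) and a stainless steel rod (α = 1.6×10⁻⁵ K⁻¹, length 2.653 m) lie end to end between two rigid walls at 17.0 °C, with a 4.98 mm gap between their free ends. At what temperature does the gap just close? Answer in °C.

T = 81.2 °C

Gap closes when ΔL₁ + ΔL₂ = 4.98 mm = 4.98×10⁻³ m
(α₁L₁ + α₂L₂)ΔT = g
α₁L₁ + α₂L₂ = 13×10⁻⁶×2.706 + 1.6×10⁻⁵×2.653 = 7.7626×10⁻⁵ m/K
ΔT = 4.98×10⁻³ / 7.7626×10⁻⁵ = 64.154 K
T = 17.0 + 64.154 = 81.154 °C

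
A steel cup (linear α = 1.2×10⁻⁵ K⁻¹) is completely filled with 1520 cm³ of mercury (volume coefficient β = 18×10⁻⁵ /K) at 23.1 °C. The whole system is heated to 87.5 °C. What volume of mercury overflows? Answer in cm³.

The cup also expands: β_container ≈ 3α = 3.6×10⁻⁵ /K
Net overflow = V₀(β_liq − 3α_cont)ΔT
β − 3α = 1.80×10⁻⁴ − 3.6×10⁻⁵ = 1.44×10⁻⁴ /K; ΔT = 64.4 K
ΔV = 1520 × 1.44×10⁻⁴ × 64.4 = 14.1 cm³

14.1 cm³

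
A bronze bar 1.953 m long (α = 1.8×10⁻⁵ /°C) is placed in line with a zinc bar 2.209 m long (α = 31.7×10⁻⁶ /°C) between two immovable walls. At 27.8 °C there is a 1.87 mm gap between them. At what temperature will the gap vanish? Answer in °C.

Gap closes when ΔL₁ + ΔL₂ = 1.87 mm = 1.87×10⁻³ m
(α₁L₁ + α₂L₂)ΔT = g
α₁L₁ + α₂L₂ = 1.8×10⁻⁵×1.953 + 31.7×10⁻⁶×2.209 = 1.051793×10⁻⁴ m/K
ΔT = 1.87×10⁻³ / 1.051793×10⁻⁴ = 17.779 K
T = 27.8 + 17.779 = 45.579 °C

T = 45.6 °C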